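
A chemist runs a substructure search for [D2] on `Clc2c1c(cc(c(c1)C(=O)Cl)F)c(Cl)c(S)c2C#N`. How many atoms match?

The query [D2] means: atom with exactly two heavy-atom neighbours.
Check the 19 heavy atoms by environment: 8× c (aromatic, D3) → no; 2× c (aromatic, D2) → match; 1× C (D2) → match; 1× N (D1) → no; 1× S (D1) → no; 3× Cl (D1) → no; 1× C (D3) → no; 1× O (D1) → no; 1× F (D1) → no.
Summing the matching environments: 2 + 1 = 3 matching atoms.

3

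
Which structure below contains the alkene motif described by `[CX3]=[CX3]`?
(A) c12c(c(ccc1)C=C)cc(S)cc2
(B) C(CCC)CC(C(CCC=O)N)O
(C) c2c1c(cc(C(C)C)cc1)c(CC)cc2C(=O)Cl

A

[CX3]=[CX3] describes a non-aromatic C=C double bond between two sp2 carbons (an alkene).
(A) contains a vinyl group (-CH=CH2), which satisfies every atom and bond constraint.
(B) has an ethyl group (-CH2CH3) but its C-C bond is a single bond between CX4 carbons, not CX3=CX3.
(C) has an ethyl group (-CH2CH3) but its C-C bond is a single bond between CX4 carbons, not CX3=CX3.
So the answer is (A).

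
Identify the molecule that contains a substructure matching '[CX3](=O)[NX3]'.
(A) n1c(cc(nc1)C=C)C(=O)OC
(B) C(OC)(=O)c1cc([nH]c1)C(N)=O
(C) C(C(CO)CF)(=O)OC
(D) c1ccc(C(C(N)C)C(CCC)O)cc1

B

[CX3](=O)[NX3] describes a carbonyl carbon bonded to a trivalent nitrogen (an amide).
(A) has a methyl-ester group (-C(=O)OCH3) but the carbonyl is bonded to O, not to an NX3 nitrogen.
(B) contains a primary amide (-C(=O)NH2), which satisfies every atom and bond constraint.
(C) has a methyl-ester group (-C(=O)OCH3) but the carbonyl is bonded to O, not to an NX3 nitrogen.
(D) has a primary amino group (-NH2) but the -NH2 is not attached to a carbonyl carbon.
So the answer is (B).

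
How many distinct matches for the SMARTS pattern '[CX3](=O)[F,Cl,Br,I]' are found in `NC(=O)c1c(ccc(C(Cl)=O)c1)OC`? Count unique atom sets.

1

[CX3](=O)[F,Cl,Br,I] is the SMARTS for an acyl halide: a carbonyl carbon bonded to a halogen.
Exactly one fragment in the molecule meets all constraints, giving 1 match.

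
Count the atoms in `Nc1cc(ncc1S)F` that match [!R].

The query [!R] means: !R matches any atom not in a ring.
Check the 9 heavy atoms by environment: 1× n (aromatic, in 6-ring) → no; 5× c (aromatic, in 6-ring) → no; 1× F (acyclic) → match; 1× N (acyclic) → match; 1× S (acyclic) → match.
Summing the matching environments: 1 + 1 + 1 = 3 matching atoms.

3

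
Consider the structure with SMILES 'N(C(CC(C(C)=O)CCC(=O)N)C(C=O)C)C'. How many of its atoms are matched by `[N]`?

The query [N] means: uppercase N matches aliphatic (non-aromatic) nitrogen only.
Check the 17 heavy atoms by environment: 12× C → no; 3× O → no; 2× N → match.
That gives 2 matching atoms.

2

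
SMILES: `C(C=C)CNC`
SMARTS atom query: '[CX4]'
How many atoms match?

The query [CX4] means: C with X4: aliphatic carbon with exactly 4 total connections (bonds + H).
Check the 6 heavy atoms by environment: 3× C (X4) → match; 1× N (X3) → no; 2× C (X3) → no.
That gives 3 matching atoms.

3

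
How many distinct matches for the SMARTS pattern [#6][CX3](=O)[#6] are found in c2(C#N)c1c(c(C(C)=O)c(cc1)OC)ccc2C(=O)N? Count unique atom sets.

1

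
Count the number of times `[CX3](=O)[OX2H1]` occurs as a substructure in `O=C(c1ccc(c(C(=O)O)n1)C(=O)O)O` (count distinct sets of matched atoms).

3

[CX3](=O)[OX2H1] is the SMARTS for a carboxylic acid: an sp2 carbon double-bonded to O and single-bonded to an -OH oxygen.
The molecule carries 3 separate instances of a carboxylic acid group (-C(=O)OH) meeting every constraint; each maps to a distinct set of atoms, giving 3 matches.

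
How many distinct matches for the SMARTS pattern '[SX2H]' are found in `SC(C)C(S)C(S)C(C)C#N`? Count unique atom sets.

3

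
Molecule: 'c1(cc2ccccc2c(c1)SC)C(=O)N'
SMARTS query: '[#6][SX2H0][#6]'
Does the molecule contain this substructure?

The pattern [#6][SX2H0][#6] describes an aliphatic sulfur bridging two carbons with no H on the sulfur — a thioether.
The molecule carries a methylthio ether (-SCH3), whose atoms satisfy every constraint of the query, so the pattern matches.

Yes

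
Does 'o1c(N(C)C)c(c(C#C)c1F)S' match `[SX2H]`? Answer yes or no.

Yes

The pattern [SX2H] describes an aliphatic sulfur with two connections, one being H — a thiol.
The molecule carries a thiol (-SH), whose atoms satisfy every constraint of the query, so the pattern matches.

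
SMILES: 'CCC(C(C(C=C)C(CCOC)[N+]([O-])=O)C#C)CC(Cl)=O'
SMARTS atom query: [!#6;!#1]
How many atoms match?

6

The query [!#6;!#1] means: not carbon and not hydrogen — any heteroatom.
Check the 21 heavy atoms by environment: 15× C → no; 3× O → match; 1× N (charge +1) → match; 1× O (charge -1) → match; 1× Cl → match.
Summing the matching environments: 3 + 1 + 1 + 1 = 6 matching atoms.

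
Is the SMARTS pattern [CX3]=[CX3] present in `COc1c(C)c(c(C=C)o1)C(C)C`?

The pattern [CX3]=[CX3] describes a non-aromatic C=C double bond between two sp2 carbons — an alkene.
The molecule carries a vinyl group (-CH=CH2), whose atoms satisfy every constraint of the query, so the pattern matches.

Yes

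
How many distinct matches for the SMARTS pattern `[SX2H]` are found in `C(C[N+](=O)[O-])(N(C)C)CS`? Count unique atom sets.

1

[SX2H] is the SMARTS for a thiol: an aliphatic sulfur with two connections, one being H.
Exactly one fragment in the molecule meets all constraints, giving 1 match.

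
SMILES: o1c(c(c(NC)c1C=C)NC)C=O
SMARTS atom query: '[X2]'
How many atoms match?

1

The query [X2] means: any atom with exactly two total connections (bonds + H).
Check the 13 heavy atoms by environment: 1× o (aromatic, X2) → match; 4× c (aromatic, X3) → no; 3× C (X3) → no; 2× N (X3) → no; 2× C (X4) → no; 1× O (X1) → no.
That gives 1 matching atom.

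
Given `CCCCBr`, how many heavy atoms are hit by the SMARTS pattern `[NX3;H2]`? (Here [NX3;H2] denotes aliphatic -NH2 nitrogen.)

0

The query [NX3;H2] means: aliphatic N with 3 total connections, two of them H — an -NH2 nitrogen (amine or amide).
Check the 5 heavy atoms by environment: 3× C (H2, X4) → no; 1× Br (H0, X1) → no; 1× C (H3, X4) → no.
No environment satisfies the query, so 0 matching atoms.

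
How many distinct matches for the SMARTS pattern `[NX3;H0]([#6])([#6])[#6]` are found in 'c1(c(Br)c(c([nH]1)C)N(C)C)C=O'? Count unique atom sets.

1

[NX3;H0]([#6])([#6])[#6] is the SMARTS for a tertiary amine: a trivalent nitrogen with no H, bonded to three carbons.
Exactly one fragment in the molecule meets all constraints, giving 1 match.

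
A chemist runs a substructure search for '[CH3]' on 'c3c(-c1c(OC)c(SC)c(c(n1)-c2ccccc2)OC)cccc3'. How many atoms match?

3

The query [CH3] means: aliphatic carbon with exactly three hydrogens.
Check the 24 heavy atoms by environment: 1× n (aromatic, H0) → no; 7× c (aromatic, H0) → no; 10× c (aromatic, H1) → no; 2× O (H0) → no; 3× C (H3) → match; 1× S (H0) → no.
That gives 3 matching atoms.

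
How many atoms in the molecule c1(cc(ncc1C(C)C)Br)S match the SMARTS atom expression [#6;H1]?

3

The query [#6;H1] means: any carbon bearing exactly one hydrogen.
Check the 11 heavy atoms by environment: 1× n (aromatic, H0) → no; 3× c (aromatic, H0) → no; 2× c (aromatic, H1) → match; 1× S (H1) → no; 1× C (H1) → match; 2× C (H3) → no; 1× Br (H0) → no.
Summing the matching environments: 2 + 1 = 3 matching atoms.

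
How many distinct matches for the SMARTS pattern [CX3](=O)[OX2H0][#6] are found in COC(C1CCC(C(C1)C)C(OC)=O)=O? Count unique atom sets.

[CX3](=O)[OX2H0][#6] is the SMARTS for an ester: a carbonyl carbon bonded to an oxygen that is itself bonded to carbon (no H on that O).
The molecule carries 2 separate instances of a methyl-ester group (-C(=O)OCH3) meeting every constraint; each maps to a distinct set of atoms, giving 2 matches.

2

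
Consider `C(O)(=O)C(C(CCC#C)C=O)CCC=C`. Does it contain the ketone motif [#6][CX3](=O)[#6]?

The pattern [#6][CX3](=O)[#6] describes a carbonyl carbon (no H) flanked by two carbons — a ketone.
The closest candidate here is an aldehyde (-CHO), but the carbonyl carbon has H1, so it is not flanked by two carbons. No other fragment satisfies the full query, so there is no match.

No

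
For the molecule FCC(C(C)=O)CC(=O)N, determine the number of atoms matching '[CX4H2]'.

The query [CX4H2] means: sp3 carbon (X4) with exactly two hydrogens.
Check the 10 heavy atoms by environment: 2× C (H2, X4) → match; 1× C (H1, X4) → no; 2× C (H0, X3) → no; 2× O (H0, X1) → no; 1× C (H3, X4) → no; 1× F (H0, X1) → no; 1× N (H2, X3) → no.
That gives 2 matching atoms.

2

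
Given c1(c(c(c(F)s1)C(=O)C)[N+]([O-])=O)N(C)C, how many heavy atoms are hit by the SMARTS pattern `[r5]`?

5

Check the 15 heavy atoms by environment: 1× s (aromatic, in 5-ring) → match; 4× c (aromatic, in 5-ring) → match; 1× N (charge +1, acyclic) → no; 1× O (charge -1, acyclic) → no; 2× O (acyclic) → no; 4× C (acyclic) → no; 1× N (acyclic) → no; 1× F (acyclic) → no.
Summing the matching environments: 1 + 4 = 5 matching atoms.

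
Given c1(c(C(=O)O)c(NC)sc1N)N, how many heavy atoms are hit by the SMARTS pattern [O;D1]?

2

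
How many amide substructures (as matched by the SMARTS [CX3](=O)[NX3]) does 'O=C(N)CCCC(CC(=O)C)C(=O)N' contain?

[CX3](=O)[NX3] is the SMARTS for an amide: a carbonyl carbon bonded to a trivalent nitrogen.
The molecule carries 2 separate instances of a primary amide (-C(=O)NH2) meeting every constraint; each maps to a distinct set of atoms, giving 2 matches.

2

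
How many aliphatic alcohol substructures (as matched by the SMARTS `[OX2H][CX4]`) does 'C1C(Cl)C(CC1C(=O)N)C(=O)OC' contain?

0

[OX2H][CX4] is the SMARTS for an aliphatic alcohol: a hydroxyl oxygen bound to an sp3 (X4) carbon.
No fragment in the molecule satisfies every constraint, giving 0 matches.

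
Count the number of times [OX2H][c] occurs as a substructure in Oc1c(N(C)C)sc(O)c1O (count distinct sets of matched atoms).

[OX2H][c] is the SMARTS for a phenol: a hydroxyl oxygen attached to an aromatic carbon.
The molecule carries 3 separate instances of a hydroxyl group (-OH) meeting every constraint; each maps to a distinct set of atoms, giving 3 matches.

3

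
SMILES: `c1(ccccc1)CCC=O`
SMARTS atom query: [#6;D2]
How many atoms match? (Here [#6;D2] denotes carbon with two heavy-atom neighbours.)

8

Check the 10 heavy atoms by environment: 3× C (D2) → match; 1× c (aromatic, D3) → no; 5× c (aromatic, D2) → match; 1× O (D1) → no.
Summing the matching environments: 3 + 5 = 8 matching atoms.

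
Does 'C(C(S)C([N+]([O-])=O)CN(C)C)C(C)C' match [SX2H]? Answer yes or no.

The pattern [SX2H] describes an aliphatic sulfur with two connections, one being H — a thiol.
The molecule carries a thiol (-SH), whose atoms satisfy every constraint of the query, so the pattern matches.

Yes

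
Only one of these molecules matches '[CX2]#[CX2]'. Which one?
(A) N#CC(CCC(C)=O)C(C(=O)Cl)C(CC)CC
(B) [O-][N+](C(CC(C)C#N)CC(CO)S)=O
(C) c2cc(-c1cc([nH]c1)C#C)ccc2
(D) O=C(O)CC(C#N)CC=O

[CX2]#[CX2] describes a carbon-carbon triple bond (an alkyne).
(A) has a nitrile (-C#N) but the triple bond is C#N, not C#C.
(B) has a nitrile (-C#N) but the triple bond is C#N, not C#C.
(C) contains an ethynyl group (-C#CH), which satisfies every atom and bond constraint.
(D) has a nitrile (-C#N) but the triple bond is C#N, not C#C.
So the answer is (C).

C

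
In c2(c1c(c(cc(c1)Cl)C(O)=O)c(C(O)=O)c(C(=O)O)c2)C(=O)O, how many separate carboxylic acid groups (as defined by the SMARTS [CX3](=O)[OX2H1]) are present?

4

[CX3](=O)[OX2H1] is the SMARTS for a carboxylic acid: an sp2 carbon double-bonded to O and single-bonded to an -OH oxygen.
The molecule carries 4 separate instances of a carboxylic acid group (-C(=O)OH) meeting every constraint; each maps to a distinct set of atoms, giving 4 matches.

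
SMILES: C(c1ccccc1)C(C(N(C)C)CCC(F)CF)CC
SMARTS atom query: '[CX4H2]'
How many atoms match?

The query [CX4H2] means: sp3 carbon (X4) with exactly two hydrogens.
Check the 20 heavy atoms by environment: 5× C (H2, X4) → match; 3× C (H1, X4) → no; 3× C (H3, X4) → no; 1× c (aromatic, H0, X3) → no; 5× c (aromatic, H1, X3) → no; 2× F (H0, X1) → no; 1× N (H0, X3) → no.
That gives 5 matching atoms.

5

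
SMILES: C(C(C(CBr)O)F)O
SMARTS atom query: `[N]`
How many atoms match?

0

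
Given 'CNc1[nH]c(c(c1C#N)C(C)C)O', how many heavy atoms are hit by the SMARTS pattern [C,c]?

The query [C,c] means: comma = OR; matches aliphatic or aromatic carbon — same as #6.
Check the 13 heavy atoms by environment: 1× n (aromatic) → no; 4× c (aromatic) → match; 5× C → match; 2× N → no; 1× O → no.
Summing the matching environments: 4 + 5 = 9 matching atoms.

9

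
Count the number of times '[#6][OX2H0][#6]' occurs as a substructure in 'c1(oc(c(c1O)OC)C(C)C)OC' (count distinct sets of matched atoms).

2

[#6][OX2H0][#6] is the SMARTS for an ether: an aliphatic oxygen bridging two carbons with no H on the oxygen.
The molecule carries 2 separate instances of a methoxy ether (-OCH3) meeting every constraint; each maps to a distinct set of atoms, giving 2 matches.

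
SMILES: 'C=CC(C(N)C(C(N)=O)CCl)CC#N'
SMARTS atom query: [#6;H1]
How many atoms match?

The query [#6;H1] means: any carbon bearing exactly one hydrogen.
Check the 14 heavy atoms by environment: 3× C (H2) → no; 4× C (H1) → match; 1× Cl (H0) → no; 2× C (H0) → no; 1× O (H0) → no; 2× N (H2) → no; 1× N (H0) → no.
That gives 4 matching atoms.

4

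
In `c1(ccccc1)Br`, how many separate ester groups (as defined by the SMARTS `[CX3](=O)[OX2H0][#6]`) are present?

[CX3](=O)[OX2H0][#6] is the SMARTS for an ester: a carbonyl carbon bonded to an oxygen that is itself bonded to carbon (no H on that O).
No fragment in the molecule satisfies every constraint, giving 0 matches.

0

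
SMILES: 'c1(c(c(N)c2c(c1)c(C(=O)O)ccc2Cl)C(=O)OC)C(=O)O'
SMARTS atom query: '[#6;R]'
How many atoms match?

10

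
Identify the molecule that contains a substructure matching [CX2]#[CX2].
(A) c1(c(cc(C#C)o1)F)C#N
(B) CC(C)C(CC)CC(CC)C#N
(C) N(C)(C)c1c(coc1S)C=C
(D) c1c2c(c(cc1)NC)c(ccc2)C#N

[CX2]#[CX2] describes a carbon-carbon triple bond (an alkyne).
(A) contains an ethynyl group (-C#CH), which satisfies every atom and bond constraint.
(B) has a nitrile (-C#N) but the triple bond is C#N, not C#C.
(C) has a vinyl group (-CH=CH2) but the C=C is a double bond; both carbons are CX3, not CX2.
(D) has a nitrile (-C#N) but the triple bond is C#N, not C#C.
So the answer is (A).

A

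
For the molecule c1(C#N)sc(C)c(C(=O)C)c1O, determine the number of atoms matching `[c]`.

4

Check the 12 heavy atoms by environment: 1× s (aromatic) → no; 4× c (aromatic) → match; 2× O → no; 4× C → no; 1× N → no.
That gives 4 matching atoms.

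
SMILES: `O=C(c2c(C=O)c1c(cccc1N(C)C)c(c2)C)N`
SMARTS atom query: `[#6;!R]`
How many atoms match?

5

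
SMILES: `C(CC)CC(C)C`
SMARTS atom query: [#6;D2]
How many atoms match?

3

The query [#6;D2] means: any carbon bonded to exactly two heavy atoms.
Check the 7 heavy atoms by environment: 3× C (D2) → match; 1× C (D3) → no; 3× C (D1) → no.
That gives 3 matching atoms.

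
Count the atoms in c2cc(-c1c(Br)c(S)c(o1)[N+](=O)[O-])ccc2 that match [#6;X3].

10

The query [#6;X3] means: any carbon (aromatic or not) with three total connections.
Check the 16 heavy atoms by environment: 1× o (aromatic, X2) → no; 10× c (aromatic, X3) → match; 1× Br (X1) → no; 1× S (X2) → no; 1× N (charge +1, X3) → no; 1× O (charge -1, X1) → no; 1× O (X1) → no.
That gives 10 matching atoms.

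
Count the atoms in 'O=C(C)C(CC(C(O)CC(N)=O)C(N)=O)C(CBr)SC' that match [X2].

2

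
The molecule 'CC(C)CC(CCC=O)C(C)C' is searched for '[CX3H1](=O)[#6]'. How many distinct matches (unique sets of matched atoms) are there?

1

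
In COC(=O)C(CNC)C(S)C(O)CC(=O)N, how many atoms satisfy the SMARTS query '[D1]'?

7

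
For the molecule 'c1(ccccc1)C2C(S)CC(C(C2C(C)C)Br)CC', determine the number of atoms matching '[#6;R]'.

The query [#6;R] means: carbon that is part of a ring.
Check the 19 heavy atoms by environment: 6× C (in 6-ring) → match; 1× Br (acyclic) → no; 5× C (acyclic) → no; 6× c (aromatic, in 6-ring) → match; 1× S (acyclic) → no.
Summing the matching environments: 6 + 6 = 12 matching atoms.

12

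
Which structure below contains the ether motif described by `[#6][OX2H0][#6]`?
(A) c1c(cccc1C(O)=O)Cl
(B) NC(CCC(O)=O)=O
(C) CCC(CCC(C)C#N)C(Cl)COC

[#6][OX2H0][#6] describes an aliphatic oxygen bridging two carbons with no H on the oxygen (an ether).
(A) has a carboxylic acid group (-C(=O)OH) but the -OH oxygen has H1; the =O is OX1, not OX2.
(B) has a carboxylic acid group (-C(=O)OH) but the -OH oxygen has H1; the =O is OX1, not OX2.
(C) contains a methoxy ether (-OCH3), which satisfies every atom and bond constraint.
So the answer is (C).

C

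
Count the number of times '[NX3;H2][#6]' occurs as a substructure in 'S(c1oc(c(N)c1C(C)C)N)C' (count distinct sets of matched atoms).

2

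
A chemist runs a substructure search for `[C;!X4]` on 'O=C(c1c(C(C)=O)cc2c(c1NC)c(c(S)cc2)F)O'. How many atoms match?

2

The query [C;!X4] means: aliphatic carbon that does not have four total connections.
Check the 20 heavy atoms by environment: 10× c (aromatic, X3) → no; 2× C (X3) → match; 2× O (X1) → no; 2× C (X4) → no; 1× F (X1) → no; 1× N (X3) → no; 1× O (X2) → no; 1× S (X2) → no.
That gives 2 matching atoms.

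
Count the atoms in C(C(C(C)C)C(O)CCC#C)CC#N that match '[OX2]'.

1

The query [OX2] means: aliphatic oxygen with two total connections — ether, hydroxyl, or ester single-bond O.
Check the 14 heavy atoms by environment: 9× C (X4) → no; 1× O (X2) → match; 3× C (X2) → no; 1× N (X1) → no.
That gives 1 matching atom.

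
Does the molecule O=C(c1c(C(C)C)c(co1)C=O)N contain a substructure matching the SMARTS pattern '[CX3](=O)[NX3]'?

Yes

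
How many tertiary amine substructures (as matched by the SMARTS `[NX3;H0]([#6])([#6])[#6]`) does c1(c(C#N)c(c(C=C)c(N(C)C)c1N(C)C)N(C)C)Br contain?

3

[NX3;H0]([#6])([#6])[#6] is the SMARTS for a tertiary amine: a trivalent nitrogen with no H, bonded to three carbons.
The molecule carries 3 separate instances of a dimethylamino group (-N(CH3)2) meeting every constraint; each maps to a distinct set of atoms, giving 3 matches.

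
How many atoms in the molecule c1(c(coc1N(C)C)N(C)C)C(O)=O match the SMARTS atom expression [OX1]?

1

The query [OX1] means: aliphatic oxygen with one total connection — typically a carbonyl =O or an oxide.
Check the 14 heavy atoms by environment: 1× o (aromatic, X2) → no; 4× c (aromatic, X3) → no; 2× N (X3) → no; 4× C (X4) → no; 1× C (X3) → no; 1× O (X1) → match; 1× O (X2) → no.
That gives 1 matching atom.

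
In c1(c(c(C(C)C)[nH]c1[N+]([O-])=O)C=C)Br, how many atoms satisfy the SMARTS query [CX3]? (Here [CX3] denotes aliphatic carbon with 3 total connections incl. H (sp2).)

2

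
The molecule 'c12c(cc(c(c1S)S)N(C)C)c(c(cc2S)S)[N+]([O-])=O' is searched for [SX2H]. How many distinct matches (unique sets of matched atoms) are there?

4

[SX2H] is the SMARTS for a thiol: an aliphatic sulfur with two connections, one being H.
The molecule carries 4 separate instances of a thiol (-SH) meeting every constraint; each maps to a distinct set of atoms, giving 4 matches.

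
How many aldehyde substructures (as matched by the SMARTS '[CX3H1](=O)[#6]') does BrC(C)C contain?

0

[CX3H1](=O)[#6] is the SMARTS for an aldehyde: an sp2 carbon with one H, double-bonded to O and single-bonded to carbon.
No fragment in the molecule satisfies every constraint, giving 0 matches.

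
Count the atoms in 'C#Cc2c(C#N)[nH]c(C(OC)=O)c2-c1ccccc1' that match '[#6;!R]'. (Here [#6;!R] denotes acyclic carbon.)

5

Check the 19 heavy atoms by environment: 1× n (aromatic, in 5-ring) → no; 4× c (aromatic, in 5-ring) → no; 6× c (aromatic, in 6-ring) → no; 5× C (acyclic) → match; 1× N (acyclic) → no; 2× O (acyclic) → no.
That gives 5 matching atoms.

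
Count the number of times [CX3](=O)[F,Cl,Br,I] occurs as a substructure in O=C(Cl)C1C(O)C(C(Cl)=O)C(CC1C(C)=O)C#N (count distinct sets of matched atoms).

[CX3](=O)[F,Cl,Br,I] is the SMARTS for an acyl halide: a carbonyl carbon bonded to a halogen.
The molecule carries 2 separate instances of an acyl chloride (-C(=O)Cl) meeting every constraint; each maps to a distinct set of atoms, giving 2 matches.

2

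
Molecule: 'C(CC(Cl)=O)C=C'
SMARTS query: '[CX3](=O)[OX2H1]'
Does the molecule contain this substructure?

The pattern [CX3](=O)[OX2H1] describes an sp2 carbon double-bonded to O and single-bonded to an -OH oxygen — a carboxylic acid.
The closest candidate here is an acyl chloride (-C(=O)Cl), but the carbonyl is bonded to Cl, not to an -OH oxygen. No other fragment satisfies the full query, so there is no match.

No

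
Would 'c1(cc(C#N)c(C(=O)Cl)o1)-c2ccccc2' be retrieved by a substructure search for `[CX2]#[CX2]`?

No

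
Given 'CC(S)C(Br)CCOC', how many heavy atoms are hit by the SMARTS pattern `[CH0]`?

The query [CH0] means: aliphatic carbon with no attached hydrogen.
Check the 9 heavy atoms by environment: 2× C (H2) → no; 2× C (H1) → no; 2× C (H3) → no; 1× Br (H0) → no; 1× S (H1) → no; 1× O (H0) → no.
No environment satisfies the query, so 0 matching atoms.

0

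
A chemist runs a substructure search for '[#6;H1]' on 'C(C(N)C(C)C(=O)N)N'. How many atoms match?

The query [#6;H1] means: any carbon bearing exactly one hydrogen.
Check the 9 heavy atoms by environment: 1× C (H2) → no; 2× C (H1) → match; 1× C (H3) → no; 1× C (H0) → no; 1× O (H0) → no; 3× N (H2) → no.
That gives 2 matching atoms.

2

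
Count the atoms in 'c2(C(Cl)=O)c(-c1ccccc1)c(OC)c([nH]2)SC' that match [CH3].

2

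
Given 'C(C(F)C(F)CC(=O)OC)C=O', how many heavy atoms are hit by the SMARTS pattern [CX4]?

Check the 12 heavy atoms by environment: 5× C (X4) → match; 2× C (X3) → no; 2× O (X1) → no; 2× F (X1) → no; 1× O (X2) → no.
That gives 5 matching atoms.

5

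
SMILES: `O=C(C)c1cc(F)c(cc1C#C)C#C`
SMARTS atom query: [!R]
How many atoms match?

Check the 14 heavy atoms by environment: 6× c (aromatic, in 6-ring) → no; 6× C (acyclic) → match; 1× F (acyclic) → match; 1× O (acyclic) → match.
Summing the matching environments: 6 + 1 + 1 = 8 matching atoms.

8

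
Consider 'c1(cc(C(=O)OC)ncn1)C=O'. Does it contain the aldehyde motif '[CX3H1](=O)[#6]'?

The pattern [CX3H1](=O)[#6] describes an sp2 carbon with one H, double-bonded to O and single-bonded to carbon — an aldehyde.
The molecule carries an aldehyde (-CHO), whose atoms satisfy every constraint of the query, so the pattern matches.

Yes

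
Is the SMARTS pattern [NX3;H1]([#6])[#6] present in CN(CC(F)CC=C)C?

No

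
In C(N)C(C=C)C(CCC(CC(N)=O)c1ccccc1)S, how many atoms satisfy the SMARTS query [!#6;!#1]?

The query [!#6;!#1] means: not carbon and not hydrogen — any heteroatom.
Check the 20 heavy atoms by environment: 10× C → no; 1× O → match; 2× N → match; 6× c (aromatic) → no; 1× S → match.
Summing the matching environments: 1 + 2 + 1 = 4 matching atoms.

4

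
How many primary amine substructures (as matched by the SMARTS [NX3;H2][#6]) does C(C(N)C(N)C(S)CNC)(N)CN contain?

4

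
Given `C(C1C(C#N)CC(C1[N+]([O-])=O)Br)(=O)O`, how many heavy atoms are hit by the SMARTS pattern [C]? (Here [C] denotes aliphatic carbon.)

7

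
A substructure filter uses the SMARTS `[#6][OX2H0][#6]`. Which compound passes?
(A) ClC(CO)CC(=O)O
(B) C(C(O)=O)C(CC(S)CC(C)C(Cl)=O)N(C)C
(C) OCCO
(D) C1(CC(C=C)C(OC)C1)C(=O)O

D

[#6][OX2H0][#6] describes an aliphatic oxygen bridging two carbons with no H on the oxygen (an ether).
(A) has a hydroxyl group (-OH) but the oxygen has H1, not H0 bridging two carbons.
(B) has a carboxylic acid group (-C(=O)OH) but the -OH oxygen has H1; the =O is OX1, not OX2.
(C) has a hydroxyl group (-OH) but the oxygen has H1, not H0 bridging two carbons.
(D) contains a methoxy ether (-OCH3), which satisfies every atom and bond constraint.
So the answer is (D).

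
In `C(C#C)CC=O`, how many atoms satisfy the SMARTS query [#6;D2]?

4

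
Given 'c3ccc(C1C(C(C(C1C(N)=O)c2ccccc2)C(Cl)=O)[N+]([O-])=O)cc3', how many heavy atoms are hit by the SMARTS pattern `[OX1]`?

4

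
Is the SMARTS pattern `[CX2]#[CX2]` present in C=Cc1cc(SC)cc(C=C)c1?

No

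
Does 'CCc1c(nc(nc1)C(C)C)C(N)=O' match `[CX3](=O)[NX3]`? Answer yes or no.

Yes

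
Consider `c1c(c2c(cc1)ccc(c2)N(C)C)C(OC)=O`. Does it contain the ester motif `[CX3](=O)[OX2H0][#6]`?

Yes

The pattern [CX3](=O)[OX2H0][#6] describes a carbonyl carbon bonded to an oxygen that is itself bonded to carbon (no H on that O) — an ester.
The molecule carries a methyl-ester group (-C(=O)OCH3), whose atoms satisfy every constraint of the query, so the pattern matches.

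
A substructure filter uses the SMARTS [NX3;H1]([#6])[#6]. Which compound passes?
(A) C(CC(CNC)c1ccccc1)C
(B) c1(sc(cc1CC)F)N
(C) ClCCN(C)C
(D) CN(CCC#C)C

A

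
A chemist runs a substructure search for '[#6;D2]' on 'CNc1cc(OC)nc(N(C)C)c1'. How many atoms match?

Check the 13 heavy atoms by environment: 1× n (aromatic, D2) → no; 3× c (aromatic, D3) → no; 2× c (aromatic, D2) → match; 1× N (D2) → no; 4× C (D1) → no; 1× N (D3) → no; 1× O (D2) → no.
That gives 2 matching atoms.

2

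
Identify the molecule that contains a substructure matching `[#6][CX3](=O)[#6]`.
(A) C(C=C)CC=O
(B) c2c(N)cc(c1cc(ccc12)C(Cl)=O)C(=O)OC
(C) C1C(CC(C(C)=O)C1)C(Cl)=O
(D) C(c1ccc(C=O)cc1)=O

C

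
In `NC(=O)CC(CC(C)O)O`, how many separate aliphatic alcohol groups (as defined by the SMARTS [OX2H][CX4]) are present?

2

[OX2H][CX4] is the SMARTS for an aliphatic alcohol: a hydroxyl oxygen bound to an sp3 (X4) carbon.
The molecule carries 2 separate instances of a hydroxyl group (-OH) meeting every constraint; each maps to a distinct set of atoms, giving 2 matches.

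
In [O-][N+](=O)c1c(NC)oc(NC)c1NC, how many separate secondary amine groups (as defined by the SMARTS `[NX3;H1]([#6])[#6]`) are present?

[NX3;H1]([#6])[#6] is the SMARTS for a secondary amine: a trivalent nitrogen with one H, bonded to two carbons.
The molecule carries 3 separate instances of an N-methylamino group (-NHCH3) meeting every constraint; each maps to a distinct set of atoms, giving 3 matches.

3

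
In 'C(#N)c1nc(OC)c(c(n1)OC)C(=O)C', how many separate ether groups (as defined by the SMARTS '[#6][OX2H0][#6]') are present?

2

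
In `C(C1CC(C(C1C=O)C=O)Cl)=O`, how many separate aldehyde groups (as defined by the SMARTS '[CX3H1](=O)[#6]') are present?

3

[CX3H1](=O)[#6] is the SMARTS for an aldehyde: an sp2 carbon with one H, double-bonded to O and single-bonded to carbon.
The molecule carries 3 separate instances of an aldehyde (-CHO) meeting every constraint; each maps to a distinct set of atoms, giving 3 matches.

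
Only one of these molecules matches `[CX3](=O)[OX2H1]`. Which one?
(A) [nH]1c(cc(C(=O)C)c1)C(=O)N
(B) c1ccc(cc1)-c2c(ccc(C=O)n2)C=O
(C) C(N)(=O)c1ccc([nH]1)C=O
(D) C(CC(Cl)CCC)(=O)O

D

[CX3](=O)[OX2H1] describes an sp2 carbon double-bonded to O and single-bonded to an -OH oxygen (a carboxylic acid).
(A) has a primary amide (-C(=O)NH2) but the carbonyl is bonded to N, not to an -OH oxygen.
(B) has an aldehyde (-CHO) but there is no singly-bonded oxygen on the carbonyl carbon.
(C) has an aldehyde (-CHO) but there is no singly-bonded oxygen on the carbonyl carbon.
(D) contains a carboxylic acid group (-C(=O)OH), which satisfies every atom and bond constraint.
So the answer is (D).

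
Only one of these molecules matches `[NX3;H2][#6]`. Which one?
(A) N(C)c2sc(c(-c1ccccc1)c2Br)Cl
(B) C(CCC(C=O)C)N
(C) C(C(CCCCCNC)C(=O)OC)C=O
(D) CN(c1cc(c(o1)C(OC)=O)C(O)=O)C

B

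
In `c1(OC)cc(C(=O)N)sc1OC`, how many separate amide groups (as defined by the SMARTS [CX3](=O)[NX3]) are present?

1

[CX3](=O)[NX3] is the SMARTS for an amide: a carbonyl carbon bonded to a trivalent nitrogen.
Exactly one fragment in the molecule meets all constraints, giving 1 match.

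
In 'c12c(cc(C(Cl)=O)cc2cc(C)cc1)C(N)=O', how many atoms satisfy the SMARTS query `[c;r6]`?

10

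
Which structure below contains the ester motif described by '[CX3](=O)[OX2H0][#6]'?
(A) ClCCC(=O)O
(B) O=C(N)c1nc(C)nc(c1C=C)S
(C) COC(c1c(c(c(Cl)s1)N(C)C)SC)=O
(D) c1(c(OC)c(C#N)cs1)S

[CX3](=O)[OX2H0][#6] describes a carbonyl carbon bonded to an oxygen that is itself bonded to carbon (no H on that O) (an ester).
(A) has a carboxylic acid group (-C(=O)OH) but the singly-bonded O carries H (OX2H1, not H0).
(B) has a primary amide (-C(=O)NH2) but the carbonyl is bonded to N, not to an O-C linkage.
(C) contains a methyl-ester group (-C(=O)OCH3), which satisfies every atom and bond constraint.
(D) has a methoxy ether (-OCH3) but the ether oxygen is not adjacent to a C=O carbon.
So the answer is (C).

C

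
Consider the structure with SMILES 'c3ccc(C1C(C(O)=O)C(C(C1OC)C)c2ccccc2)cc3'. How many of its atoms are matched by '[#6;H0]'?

The query [#6;H0] means: any carbon with no attached hydrogen.
Check the 23 heavy atoms by environment: 5× C (H1) → no; 2× c (aromatic, H0) → match; 10× c (aromatic, H1) → no; 1× C (H0) → match; 2× O (H0) → no; 1× O (H1) → no; 2× C (H3) → no.
Summing the matching environments: 2 + 1 = 3 matching atoms.

3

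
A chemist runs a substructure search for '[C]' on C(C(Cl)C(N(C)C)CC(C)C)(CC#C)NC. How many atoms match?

The query [C] means: uppercase C matches aliphatic (non-aromatic) carbon only.
Check the 16 heavy atoms by environment: 13× C → match; 1× Cl → no; 2× N → no.
That gives 13 matching atoms.

13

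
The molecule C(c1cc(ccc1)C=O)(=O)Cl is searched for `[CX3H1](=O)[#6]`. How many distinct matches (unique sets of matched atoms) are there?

[CX3H1](=O)[#6] is the SMARTS for an aldehyde: an sp2 carbon with one H, double-bonded to O and single-bonded to carbon.
Exactly one fragment in the molecule meets all constraints, giving 1 match.

1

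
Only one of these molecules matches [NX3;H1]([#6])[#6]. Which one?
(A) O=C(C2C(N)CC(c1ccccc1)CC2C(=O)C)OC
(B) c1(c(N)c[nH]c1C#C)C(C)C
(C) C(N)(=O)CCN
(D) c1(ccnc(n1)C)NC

D

[NX3;H1]([#6])[#6] describes a trivalent nitrogen with one H, bonded to two carbons (a secondary amine).
(A) has a primary amino group (-NH2) but the nitrogen has H2 and only one carbon neighbour.
(B) has a primary amino group (-NH2) but the nitrogen has H2 and only one carbon neighbour.
(C) has a primary amide (-C(=O)NH2) but the -C(=O)NH2 nitrogen has H2, not H1.
(D) contains an N-methylamino group (-NHCH3), which satisfies every atom and bond constraint.
So the answer is (D).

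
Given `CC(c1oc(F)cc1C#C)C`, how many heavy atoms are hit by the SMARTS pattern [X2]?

The query [X2] means: any atom with exactly two total connections (bonds + H).
Check the 11 heavy atoms by environment: 1× o (aromatic, X2) → match; 4× c (aromatic, X3) → no; 3× C (X4) → no; 2× C (X2) → match; 1× F (X1) → no.
Summing the matching environments: 1 + 2 = 3 matching atoms.

3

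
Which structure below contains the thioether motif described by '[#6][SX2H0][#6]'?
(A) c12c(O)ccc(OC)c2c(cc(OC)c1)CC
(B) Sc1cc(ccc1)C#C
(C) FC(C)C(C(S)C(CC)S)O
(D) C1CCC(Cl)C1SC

D

[#6][SX2H0][#6] describes an aliphatic sulfur bridging two carbons with no H on the sulfur (a thioether).
(A) has a methoxy ether (-OCH3) but the bridging atom is O, not S.
(B) has a thiol (-SH) but the sulfur has H1, not H0 bridging two carbons.
(C) has a thiol (-SH) but the sulfur has H1, not H0 bridging two carbons.
(D) contains a methylthio ether (-SCH3), which satisfies every atom and bond constraint.
So the answer is (D).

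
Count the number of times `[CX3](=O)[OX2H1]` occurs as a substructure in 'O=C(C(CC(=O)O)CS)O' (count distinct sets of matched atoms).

2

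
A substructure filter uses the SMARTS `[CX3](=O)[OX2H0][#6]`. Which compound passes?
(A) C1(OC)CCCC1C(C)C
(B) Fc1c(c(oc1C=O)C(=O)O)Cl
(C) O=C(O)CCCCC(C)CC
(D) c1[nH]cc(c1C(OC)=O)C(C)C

[CX3](=O)[OX2H0][#6] describes a carbonyl carbon bonded to an oxygen that is itself bonded to carbon (no H on that O) (an ester).
(A) has a methoxy ether (-OCH3) but the ether oxygen is not adjacent to a C=O carbon.
(B) has a carboxylic acid group (-C(=O)OH) but the singly-bonded O carries H (OX2H1, not H0).
(C) has a carboxylic acid group (-C(=O)OH) but the singly-bonded O carries H (OX2H1, not H0).
(D) contains a methyl-ester group (-C(=O)OCH3), which satisfies every atom and bond constraint.
So the answer is (D).

D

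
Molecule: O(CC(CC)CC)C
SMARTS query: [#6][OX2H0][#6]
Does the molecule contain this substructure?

Yes

The pattern [#6][OX2H0][#6] describes an aliphatic oxygen bridging two carbons with no H on the oxygen — an ether.
The molecule carries a methoxy ether (-OCH3), whose atoms satisfy every constraint of the query, so the pattern matches.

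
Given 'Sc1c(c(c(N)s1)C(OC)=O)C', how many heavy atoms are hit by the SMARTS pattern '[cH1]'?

0

Check the 12 heavy atoms by environment: 1× s (aromatic, H0) → no; 4× c (aromatic, H0) → no; 1× S (H1) → no; 2× C (H3) → no; 1× C (H0) → no; 2× O (H0) → no; 1× N (H2) → no.
No environment satisfies the query, so 0 matching atoms.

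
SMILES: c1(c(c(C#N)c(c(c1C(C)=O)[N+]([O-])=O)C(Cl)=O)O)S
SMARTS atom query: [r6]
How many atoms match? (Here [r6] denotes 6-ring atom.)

Check the 19 heavy atoms by environment: 6× c (aromatic, in 6-ring) → match; 1× N (charge +1, acyclic) → no; 1× O (charge -1, acyclic) → no; 4× O (acyclic) → no; 1× S (acyclic) → no; 4× C (acyclic) → no; 1× N (acyclic) → no; 1× Cl (acyclic) → no.
That gives 6 matching atoms.

6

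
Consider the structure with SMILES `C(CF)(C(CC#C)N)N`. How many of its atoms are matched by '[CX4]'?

The query [CX4] means: C with X4: aliphatic carbon with exactly 4 total connections (bonds + H).
Check the 9 heavy atoms by environment: 4× C (X4) → match; 2× C (X2) → no; 2× N (X3) → no; 1× F (X1) → no.
That gives 4 matching atoms.

4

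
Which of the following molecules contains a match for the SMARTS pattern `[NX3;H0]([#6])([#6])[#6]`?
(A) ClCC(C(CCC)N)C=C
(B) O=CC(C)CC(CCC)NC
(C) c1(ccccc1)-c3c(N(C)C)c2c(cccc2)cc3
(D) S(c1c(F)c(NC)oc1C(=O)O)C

C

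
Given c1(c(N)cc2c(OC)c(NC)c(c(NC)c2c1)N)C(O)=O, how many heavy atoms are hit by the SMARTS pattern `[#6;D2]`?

2

Check the 21 heavy atoms by environment: 8× c (aromatic, D3) → no; 2× c (aromatic, D2) → match; 2× N (D1) → no; 1× C (D3) → no; 2× O (D1) → no; 1× O (D2) → no; 3× C (D1) → no; 2× N (D2) → no.
That gives 2 matching atoms.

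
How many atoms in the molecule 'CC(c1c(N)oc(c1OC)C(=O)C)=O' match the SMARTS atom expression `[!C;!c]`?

5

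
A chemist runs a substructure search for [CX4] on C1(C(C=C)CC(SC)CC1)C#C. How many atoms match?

7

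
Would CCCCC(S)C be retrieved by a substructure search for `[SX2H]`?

Yes

The pattern [SX2H] describes an aliphatic sulfur with two connections, one being H — a thiol.
The molecule carries a thiol (-SH), whose atoms satisfy every constraint of the query, so the pattern matches.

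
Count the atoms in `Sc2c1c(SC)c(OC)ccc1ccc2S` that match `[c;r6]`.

10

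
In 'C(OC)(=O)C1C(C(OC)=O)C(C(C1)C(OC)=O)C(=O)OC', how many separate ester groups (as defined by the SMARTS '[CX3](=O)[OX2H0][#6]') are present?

4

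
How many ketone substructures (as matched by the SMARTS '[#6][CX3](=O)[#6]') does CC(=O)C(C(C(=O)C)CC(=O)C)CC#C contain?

3

[#6][CX3](=O)[#6] is the SMARTS for a ketone: a carbonyl carbon (no H) flanked by two carbons.
The molecule carries 3 separate instances of an acetyl/ketone group (-C(=O)CH3) meeting every constraint; each maps to a distinct set of atoms, giving 3 matches.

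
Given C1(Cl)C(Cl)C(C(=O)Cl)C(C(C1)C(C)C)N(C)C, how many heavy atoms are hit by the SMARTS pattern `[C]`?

12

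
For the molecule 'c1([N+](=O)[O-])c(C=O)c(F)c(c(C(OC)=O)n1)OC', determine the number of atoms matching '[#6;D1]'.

2

The query [#6;D1] means: carbon bonded to exactly one heavy atom.
Check the 18 heavy atoms by environment: 1× n (aromatic, D2) → no; 5× c (aromatic, D3) → no; 1× C (D3) → no; 3× O (D1) → no; 2× O (D2) → no; 2× C (D1) → match; 1× F (D1) → no; 1× N (charge +1, D3) → no; 1× O (charge -1, D1) → no; 1× C (D2) → no.
That gives 2 matching atoms.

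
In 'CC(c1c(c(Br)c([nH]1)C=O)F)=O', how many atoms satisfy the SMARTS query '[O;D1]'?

2

The query [O;D1] means: aliphatic oxygen bonded to exactly one heavy atom.
Check the 12 heavy atoms by environment: 1× n (aromatic, D2) → no; 4× c (aromatic, D3) → no; 1× Br (D1) → no; 1× F (D1) → no; 1× C (D2) → no; 2× O (D1) → match; 1× C (D3) → no; 1× C (D1) → no.
That gives 2 matching atoms.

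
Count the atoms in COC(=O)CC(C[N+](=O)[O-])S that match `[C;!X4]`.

Check the 11 heavy atoms by environment: 4× C (X4) → no; 1× S (X2) → no; 1× C (X3) → match; 2× O (X1) → no; 1× O (X2) → no; 1× N (charge +1, X3) → no; 1× O (charge -1, X1) → no.
That gives 1 matching atom.

1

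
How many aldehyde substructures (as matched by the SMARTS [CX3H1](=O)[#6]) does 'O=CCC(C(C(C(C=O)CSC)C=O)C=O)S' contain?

4

[CX3H1](=O)[#6] is the SMARTS for an aldehyde: an sp2 carbon with one H, double-bonded to O and single-bonded to carbon.
The molecule carries 4 separate instances of an aldehyde (-CHO) meeting every constraint; each maps to a distinct set of atoms, giving 4 matches.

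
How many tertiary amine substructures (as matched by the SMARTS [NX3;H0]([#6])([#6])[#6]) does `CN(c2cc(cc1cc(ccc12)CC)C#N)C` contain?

1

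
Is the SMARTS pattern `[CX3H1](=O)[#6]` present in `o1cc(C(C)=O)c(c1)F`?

No

The pattern [CX3H1](=O)[#6] describes an sp2 carbon with one H, double-bonded to O and single-bonded to carbon — an aldehyde.
The closest candidate here is an acetyl/ketone group (-C(=O)CH3), but the carbonyl carbon has H0 (two carbon neighbours), not H1. No other fragment satisfies the full query, so there is no match.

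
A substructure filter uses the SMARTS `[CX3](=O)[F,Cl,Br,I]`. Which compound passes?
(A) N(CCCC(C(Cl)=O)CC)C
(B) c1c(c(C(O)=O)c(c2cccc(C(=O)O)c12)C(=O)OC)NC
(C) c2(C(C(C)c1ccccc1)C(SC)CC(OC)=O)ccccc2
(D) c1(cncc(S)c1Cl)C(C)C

A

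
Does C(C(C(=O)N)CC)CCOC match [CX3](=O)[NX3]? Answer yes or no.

Yes

The pattern [CX3](=O)[NX3] describes a carbonyl carbon bonded to a trivalent nitrogen — an amide.
The molecule carries a primary amide (-C(=O)NH2), whose atoms satisfy every constraint of the query, so the pattern matches.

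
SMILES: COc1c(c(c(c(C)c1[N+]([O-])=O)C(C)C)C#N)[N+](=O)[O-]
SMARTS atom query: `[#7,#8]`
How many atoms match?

8

Check the 20 heavy atoms by environment: 6× c (aromatic) → no; 6× C → no; 2× N (charge +1) → match; 2× O (charge -1) → match; 3× O → match; 1× N → match.
Summing the matching environments: 2 + 2 + 3 + 1 = 8 matching atoms.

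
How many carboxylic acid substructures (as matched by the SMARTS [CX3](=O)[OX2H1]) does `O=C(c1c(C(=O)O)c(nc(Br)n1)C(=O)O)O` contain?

3

[CX3](=O)[OX2H1] is the SMARTS for a carboxylic acid: an sp2 carbon double-bonded to O and single-bonded to an -OH oxygen.
The molecule carries 3 separate instances of a carboxylic acid group (-C(=O)OH) meeting every constraint; each maps to a distinct set of atoms, giving 3 matches.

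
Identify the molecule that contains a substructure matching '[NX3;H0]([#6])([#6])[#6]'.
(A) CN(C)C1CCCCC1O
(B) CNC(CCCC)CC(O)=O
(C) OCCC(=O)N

A

[NX3;H0]([#6])([#6])[#6] describes a trivalent nitrogen with no H, bonded to three carbons (a tertiary amine).
(A) contains a dimethylamino group (-N(CH3)2), which satisfies every atom and bond constraint.
(B) has an N-methylamino group (-NHCH3) but the nitrogen still has one H (H1), not H0.
(C) has a primary amide (-C(=O)NH2) but the amide nitrogen has H2 and only one carbon neighbour.
So the answer is (A).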